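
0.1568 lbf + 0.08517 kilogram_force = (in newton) 1.533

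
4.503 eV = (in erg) 7.215e-12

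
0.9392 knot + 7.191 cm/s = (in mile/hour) 1.242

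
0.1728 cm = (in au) 1.155e-14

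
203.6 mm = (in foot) 0.668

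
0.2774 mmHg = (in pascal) 36.98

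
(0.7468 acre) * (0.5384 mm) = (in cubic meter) 1.627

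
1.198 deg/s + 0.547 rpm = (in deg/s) 4.48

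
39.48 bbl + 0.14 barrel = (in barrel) 39.62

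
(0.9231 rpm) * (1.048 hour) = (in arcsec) 7.523e+07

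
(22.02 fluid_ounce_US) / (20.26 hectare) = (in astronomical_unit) 2.149e-20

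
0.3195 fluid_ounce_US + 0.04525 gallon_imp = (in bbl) 0.001353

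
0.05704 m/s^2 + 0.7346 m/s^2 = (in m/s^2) 0.7916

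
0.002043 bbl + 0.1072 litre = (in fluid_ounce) 14.61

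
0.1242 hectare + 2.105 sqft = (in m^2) 1242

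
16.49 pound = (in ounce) 263.8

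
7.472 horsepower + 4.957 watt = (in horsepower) 7.479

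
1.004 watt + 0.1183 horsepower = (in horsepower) 0.1196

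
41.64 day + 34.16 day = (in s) 6.549e+06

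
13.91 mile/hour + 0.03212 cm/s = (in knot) 12.09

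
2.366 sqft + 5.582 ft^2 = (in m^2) 0.7384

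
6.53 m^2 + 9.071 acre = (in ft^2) 3.952e+05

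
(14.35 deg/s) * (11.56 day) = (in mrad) 2.502e+08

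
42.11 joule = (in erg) 4.211e+08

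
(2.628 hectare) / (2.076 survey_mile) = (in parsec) 2.549e-16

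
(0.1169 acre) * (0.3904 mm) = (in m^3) 0.1847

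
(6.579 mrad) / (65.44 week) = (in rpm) 1.587e-09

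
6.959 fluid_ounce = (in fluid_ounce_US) 6.959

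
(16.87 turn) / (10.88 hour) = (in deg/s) 0.1551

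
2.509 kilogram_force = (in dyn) 2.46e+06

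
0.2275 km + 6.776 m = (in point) 6.641e+05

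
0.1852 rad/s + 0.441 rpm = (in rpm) 2.21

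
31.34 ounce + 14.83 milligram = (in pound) 1.959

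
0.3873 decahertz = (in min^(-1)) 232.4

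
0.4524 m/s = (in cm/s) 45.24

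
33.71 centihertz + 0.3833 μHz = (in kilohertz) 0.0003371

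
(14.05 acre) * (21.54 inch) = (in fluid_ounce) 1.052e+09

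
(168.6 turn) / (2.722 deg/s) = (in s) 2.23e+04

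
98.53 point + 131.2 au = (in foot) 6.439e+13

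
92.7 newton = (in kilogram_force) 9.453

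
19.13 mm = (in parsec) 6.2e-19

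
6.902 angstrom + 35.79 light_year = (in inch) 1.333e+19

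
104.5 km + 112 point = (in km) 104.5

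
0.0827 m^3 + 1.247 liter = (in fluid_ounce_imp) 2955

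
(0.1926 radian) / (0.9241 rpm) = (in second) 1.99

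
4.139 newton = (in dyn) 4.139e+05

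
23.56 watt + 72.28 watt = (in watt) 95.84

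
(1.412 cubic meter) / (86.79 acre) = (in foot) 1.319e-05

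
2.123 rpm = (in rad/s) 0.2223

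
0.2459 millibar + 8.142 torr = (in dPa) 1.11e+04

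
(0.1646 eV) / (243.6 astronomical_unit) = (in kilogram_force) 7.379e-35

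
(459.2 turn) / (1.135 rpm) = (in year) 0.0007698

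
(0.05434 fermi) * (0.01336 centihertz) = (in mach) 2.132e-23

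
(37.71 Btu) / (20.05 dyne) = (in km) 1.984e+05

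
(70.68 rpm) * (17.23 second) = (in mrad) 1.275e+05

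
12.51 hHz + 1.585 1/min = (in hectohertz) 12.51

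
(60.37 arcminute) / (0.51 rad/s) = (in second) 0.03443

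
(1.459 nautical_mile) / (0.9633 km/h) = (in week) 0.0167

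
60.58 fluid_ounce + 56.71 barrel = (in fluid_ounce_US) 3.049e+05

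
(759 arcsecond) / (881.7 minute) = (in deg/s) 3.985e-06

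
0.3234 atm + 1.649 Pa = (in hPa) 327.7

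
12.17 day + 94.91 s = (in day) 12.17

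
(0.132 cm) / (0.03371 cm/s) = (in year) 1.242e-07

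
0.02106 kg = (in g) 21.06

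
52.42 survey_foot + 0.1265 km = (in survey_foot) 467.4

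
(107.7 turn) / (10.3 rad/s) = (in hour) 0.01825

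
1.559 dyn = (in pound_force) 3.505e-06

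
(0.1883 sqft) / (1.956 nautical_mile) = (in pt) 0.01369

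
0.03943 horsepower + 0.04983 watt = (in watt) 29.45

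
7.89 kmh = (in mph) 4.903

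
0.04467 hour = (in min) 2.68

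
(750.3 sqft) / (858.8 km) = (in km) 8.117e-08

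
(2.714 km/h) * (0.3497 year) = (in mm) 8.314e+09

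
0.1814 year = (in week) 9.459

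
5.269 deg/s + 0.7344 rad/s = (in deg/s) 47.35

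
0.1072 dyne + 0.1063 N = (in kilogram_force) 0.01084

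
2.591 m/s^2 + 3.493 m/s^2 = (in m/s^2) 6.084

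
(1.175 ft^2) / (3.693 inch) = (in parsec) 3.771e-17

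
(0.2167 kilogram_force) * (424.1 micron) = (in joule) 0.0009013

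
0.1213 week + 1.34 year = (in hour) 1.176e+04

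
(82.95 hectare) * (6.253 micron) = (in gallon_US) 1370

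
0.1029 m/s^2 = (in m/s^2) 0.1029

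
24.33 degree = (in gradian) 27.03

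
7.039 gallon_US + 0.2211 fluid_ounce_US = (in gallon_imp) 5.863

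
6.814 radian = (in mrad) 6814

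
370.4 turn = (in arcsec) 4.8e+08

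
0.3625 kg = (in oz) 12.79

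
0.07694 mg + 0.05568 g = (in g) 0.05576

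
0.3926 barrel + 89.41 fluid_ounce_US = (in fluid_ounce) 2200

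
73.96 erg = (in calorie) 1.768e-06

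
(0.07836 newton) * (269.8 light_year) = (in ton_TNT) 4.78e+07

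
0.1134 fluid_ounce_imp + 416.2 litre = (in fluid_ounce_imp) 1.465e+04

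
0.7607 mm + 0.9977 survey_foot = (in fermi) 3.049e+14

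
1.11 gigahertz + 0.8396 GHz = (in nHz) 1.95e+18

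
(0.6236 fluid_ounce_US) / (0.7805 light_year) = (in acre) 6.172e-25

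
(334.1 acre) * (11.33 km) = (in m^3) 1.532e+10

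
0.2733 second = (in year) 8.666e-09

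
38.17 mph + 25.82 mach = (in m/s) 8809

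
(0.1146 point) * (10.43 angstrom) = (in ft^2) 4.539e-13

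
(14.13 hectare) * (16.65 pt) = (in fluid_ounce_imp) 2.921e+07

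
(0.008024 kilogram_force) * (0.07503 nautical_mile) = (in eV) 6.825e+19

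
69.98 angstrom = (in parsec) 2.268e-25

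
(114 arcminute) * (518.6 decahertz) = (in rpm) 1642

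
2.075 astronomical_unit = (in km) 3.104e+08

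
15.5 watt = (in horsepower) 0.02079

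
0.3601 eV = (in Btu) 5.468e-23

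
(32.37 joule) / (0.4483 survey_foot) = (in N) 236.9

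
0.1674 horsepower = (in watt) 124.8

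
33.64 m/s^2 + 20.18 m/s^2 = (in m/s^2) 53.82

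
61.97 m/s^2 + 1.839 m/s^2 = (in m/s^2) 63.81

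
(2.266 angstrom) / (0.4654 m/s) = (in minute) 8.115e-12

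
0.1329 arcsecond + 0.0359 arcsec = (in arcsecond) 0.1688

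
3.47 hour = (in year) 0.0003961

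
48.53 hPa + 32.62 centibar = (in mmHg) 281.1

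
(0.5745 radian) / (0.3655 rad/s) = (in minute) 0.0262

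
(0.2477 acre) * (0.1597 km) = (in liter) 1.601e+08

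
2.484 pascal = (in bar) 2.484e-05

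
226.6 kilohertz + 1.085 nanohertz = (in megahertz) 0.2266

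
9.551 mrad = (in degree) 0.5472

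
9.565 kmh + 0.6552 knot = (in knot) 5.82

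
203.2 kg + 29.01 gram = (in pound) 448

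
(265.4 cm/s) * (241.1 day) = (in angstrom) 5.529e+17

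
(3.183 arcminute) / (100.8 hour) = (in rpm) 2.437e-08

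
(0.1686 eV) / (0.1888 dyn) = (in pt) 4.056e-11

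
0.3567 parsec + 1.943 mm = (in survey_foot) 3.611e+16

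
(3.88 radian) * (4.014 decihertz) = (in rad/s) 1.557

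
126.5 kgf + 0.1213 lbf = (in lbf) 279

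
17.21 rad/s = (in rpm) 164.3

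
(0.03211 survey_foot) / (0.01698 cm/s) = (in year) 1.828e-06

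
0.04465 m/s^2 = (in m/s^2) 0.04465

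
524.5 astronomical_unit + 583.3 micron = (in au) 524.5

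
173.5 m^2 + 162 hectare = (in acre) 400.4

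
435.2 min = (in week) 0.04317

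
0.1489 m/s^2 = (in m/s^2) 0.1489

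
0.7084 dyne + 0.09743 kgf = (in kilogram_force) 0.09743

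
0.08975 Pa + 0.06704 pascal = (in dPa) 1.568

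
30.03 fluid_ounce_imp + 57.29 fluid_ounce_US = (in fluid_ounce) 86.14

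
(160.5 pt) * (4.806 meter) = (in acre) 6.724e-05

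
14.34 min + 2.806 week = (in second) 1.698e+06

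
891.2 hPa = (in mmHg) 668.5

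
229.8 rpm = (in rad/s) 24.06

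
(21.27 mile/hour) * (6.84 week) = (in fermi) 3.934e+22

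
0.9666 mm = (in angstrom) 9.666e+06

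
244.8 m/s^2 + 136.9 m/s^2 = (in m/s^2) 381.7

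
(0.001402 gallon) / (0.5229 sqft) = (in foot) 0.0003584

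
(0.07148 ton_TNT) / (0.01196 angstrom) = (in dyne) 2.501e+25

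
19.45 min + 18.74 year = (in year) 18.74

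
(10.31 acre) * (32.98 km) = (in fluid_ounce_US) 4.653e+13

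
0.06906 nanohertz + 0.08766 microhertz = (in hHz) 8.773e-10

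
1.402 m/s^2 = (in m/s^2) 1.402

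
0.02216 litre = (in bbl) 0.0001394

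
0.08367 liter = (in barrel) 0.0005263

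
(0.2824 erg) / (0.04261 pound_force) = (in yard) 1.629e-07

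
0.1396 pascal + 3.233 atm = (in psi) 47.51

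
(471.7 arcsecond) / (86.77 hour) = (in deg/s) 4.195e-07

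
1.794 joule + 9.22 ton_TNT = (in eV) 2.408e+29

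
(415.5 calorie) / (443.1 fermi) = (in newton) 3.923e+15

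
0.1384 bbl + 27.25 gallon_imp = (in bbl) 0.9176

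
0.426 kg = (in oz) 15.03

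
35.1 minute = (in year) 6.678e-05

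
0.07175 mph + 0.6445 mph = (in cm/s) 32.02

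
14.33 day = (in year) 0.03926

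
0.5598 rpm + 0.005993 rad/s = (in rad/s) 0.06462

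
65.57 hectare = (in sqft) 7.058e+06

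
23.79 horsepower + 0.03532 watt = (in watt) 1.774e+04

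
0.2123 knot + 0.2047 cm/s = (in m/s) 0.1113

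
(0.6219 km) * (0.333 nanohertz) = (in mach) 6.082e-10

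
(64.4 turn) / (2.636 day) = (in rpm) 0.01697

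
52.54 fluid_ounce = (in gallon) 0.4105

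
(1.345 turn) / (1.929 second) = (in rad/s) 4.381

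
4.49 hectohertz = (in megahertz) 0.000449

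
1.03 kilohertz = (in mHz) 1.03e+06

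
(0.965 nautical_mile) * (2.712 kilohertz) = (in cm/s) 4.847e+08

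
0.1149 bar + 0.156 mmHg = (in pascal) 1.151e+04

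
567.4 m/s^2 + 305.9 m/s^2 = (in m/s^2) 873.3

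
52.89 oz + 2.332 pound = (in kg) 2.557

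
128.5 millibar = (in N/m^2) 1.285e+04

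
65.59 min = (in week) 0.006507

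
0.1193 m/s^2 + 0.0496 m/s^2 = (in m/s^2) 0.1689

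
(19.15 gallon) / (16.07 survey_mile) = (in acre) 6.926e-10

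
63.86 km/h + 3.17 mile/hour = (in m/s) 19.16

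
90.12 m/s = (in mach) 0.2647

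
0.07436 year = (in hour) 651.4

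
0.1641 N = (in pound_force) 0.03689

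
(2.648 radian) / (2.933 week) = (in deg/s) 8.553e-05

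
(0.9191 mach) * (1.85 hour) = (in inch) 8.206e+07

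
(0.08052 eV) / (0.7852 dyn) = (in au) 1.098e-26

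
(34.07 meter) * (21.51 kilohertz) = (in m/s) 7.328e+05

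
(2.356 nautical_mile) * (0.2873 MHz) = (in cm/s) 1.254e+11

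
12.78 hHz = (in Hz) 1278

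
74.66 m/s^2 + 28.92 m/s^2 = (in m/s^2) 103.6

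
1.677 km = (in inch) 6.602e+04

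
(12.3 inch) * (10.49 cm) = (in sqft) 0.3528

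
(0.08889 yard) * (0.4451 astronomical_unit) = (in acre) 1.337e+06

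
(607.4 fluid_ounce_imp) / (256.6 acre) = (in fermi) 1.662e+07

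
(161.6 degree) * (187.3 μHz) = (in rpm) 0.005045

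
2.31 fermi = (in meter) 2.31e-15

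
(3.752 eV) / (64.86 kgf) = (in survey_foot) 3.101e-21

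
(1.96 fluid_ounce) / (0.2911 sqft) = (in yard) 0.002344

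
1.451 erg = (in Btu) 1.375e-10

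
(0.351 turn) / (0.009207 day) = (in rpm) 0.02647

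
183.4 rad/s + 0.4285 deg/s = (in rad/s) 183.4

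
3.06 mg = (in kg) 3.06e-06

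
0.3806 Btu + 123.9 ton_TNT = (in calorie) 1.239e+11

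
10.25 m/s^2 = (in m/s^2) 10.25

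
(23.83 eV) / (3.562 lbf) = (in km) 2.41e-22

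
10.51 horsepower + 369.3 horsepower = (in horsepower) 379.8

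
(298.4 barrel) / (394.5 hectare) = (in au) 8.039e-17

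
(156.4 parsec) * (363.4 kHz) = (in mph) 3.923e+24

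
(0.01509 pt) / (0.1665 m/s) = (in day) 3.701e-10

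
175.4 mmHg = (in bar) 0.2338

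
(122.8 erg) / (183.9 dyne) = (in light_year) 7.058e-19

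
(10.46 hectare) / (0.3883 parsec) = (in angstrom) 0.0873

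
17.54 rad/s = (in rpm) 167.5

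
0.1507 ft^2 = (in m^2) 0.014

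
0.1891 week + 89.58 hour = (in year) 0.01385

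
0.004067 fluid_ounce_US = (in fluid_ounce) 0.004067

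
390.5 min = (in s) 2.343e+04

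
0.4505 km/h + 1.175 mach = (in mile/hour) 895.3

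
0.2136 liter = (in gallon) 0.05643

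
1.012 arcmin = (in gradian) 0.01874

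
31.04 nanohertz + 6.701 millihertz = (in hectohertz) 6.701e-05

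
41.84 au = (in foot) 2.054e+13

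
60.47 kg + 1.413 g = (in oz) 2133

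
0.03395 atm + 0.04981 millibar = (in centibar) 3.445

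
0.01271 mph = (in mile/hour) 0.01271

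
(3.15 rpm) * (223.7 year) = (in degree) 1.333e+11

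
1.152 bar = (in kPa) 115.2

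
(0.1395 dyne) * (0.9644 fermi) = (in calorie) 3.215e-22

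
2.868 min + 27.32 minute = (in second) 1811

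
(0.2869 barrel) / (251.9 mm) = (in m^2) 0.1811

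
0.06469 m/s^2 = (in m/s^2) 0.06469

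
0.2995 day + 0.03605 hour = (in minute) 433.4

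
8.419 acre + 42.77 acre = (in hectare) 20.72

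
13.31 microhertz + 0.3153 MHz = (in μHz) 3.153e+11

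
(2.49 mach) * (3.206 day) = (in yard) 2.568e+08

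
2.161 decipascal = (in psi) 3.134e-05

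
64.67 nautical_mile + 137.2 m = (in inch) 4.721e+06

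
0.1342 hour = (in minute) 8.052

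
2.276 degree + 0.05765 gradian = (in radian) 0.04063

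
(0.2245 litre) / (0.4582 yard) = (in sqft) 0.005768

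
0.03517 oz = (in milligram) 997.1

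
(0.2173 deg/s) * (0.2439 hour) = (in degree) 190.8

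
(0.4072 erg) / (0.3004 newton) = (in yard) 1.482e-07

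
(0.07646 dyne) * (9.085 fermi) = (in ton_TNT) 1.66e-30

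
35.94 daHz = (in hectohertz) 3.594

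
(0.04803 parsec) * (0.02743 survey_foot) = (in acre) 3.062e+09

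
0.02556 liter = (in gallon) 0.006752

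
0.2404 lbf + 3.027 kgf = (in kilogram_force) 3.136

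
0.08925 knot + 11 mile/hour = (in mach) 0.01458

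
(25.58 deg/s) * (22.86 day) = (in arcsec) 1.819e+11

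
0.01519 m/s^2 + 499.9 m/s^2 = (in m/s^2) 499.9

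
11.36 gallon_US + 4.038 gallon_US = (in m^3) 0.05829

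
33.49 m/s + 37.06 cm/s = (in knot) 65.82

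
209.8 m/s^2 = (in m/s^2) 209.8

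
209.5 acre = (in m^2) 8.478e+05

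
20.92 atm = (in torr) 1.59e+04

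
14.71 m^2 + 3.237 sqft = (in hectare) 0.001501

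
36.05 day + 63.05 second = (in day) 36.05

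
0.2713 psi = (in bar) 0.01871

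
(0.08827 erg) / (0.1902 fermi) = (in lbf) 1.043e+07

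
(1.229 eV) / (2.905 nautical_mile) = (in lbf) 8.228e-24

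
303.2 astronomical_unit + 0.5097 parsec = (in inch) 6.21e+17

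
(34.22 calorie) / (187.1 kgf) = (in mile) 4.849e-05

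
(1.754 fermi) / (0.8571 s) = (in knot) 3.978e-15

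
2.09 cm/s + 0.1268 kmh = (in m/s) 0.05612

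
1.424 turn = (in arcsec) 1.846e+06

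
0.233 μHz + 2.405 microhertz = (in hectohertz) 2.638e-08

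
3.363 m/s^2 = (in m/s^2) 3.363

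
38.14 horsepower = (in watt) 2.844e+04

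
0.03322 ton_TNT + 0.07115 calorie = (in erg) 1.39e+15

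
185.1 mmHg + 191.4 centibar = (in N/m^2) 2.161e+05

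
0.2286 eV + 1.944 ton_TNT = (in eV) 5.077e+28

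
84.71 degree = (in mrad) 1478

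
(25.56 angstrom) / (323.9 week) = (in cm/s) 1.305e-15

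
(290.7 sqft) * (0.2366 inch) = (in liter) 162.3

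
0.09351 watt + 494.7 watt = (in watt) 494.8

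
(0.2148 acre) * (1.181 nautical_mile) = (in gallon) 5.023e+08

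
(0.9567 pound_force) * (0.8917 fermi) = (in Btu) 3.597e-18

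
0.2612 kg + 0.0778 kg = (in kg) 0.339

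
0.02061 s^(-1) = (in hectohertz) 0.0002061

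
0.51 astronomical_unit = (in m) 7.629e+10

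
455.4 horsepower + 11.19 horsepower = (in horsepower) 466.6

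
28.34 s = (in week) 4.686e-05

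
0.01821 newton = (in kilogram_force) 0.001857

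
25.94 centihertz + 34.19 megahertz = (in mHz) 3.419e+10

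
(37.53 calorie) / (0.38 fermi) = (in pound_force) 9.29e+16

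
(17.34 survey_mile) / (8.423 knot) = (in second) 6440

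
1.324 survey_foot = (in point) 1144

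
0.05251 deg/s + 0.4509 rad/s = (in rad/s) 0.4518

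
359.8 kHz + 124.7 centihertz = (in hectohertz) 3598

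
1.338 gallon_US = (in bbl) 0.03186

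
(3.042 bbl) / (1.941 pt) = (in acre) 0.1745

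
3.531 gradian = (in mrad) 55.46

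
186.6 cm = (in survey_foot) 6.122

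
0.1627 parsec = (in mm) 5.02e+18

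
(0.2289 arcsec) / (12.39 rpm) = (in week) 1.414e-12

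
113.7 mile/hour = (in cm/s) 5083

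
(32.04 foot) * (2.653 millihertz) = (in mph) 0.05796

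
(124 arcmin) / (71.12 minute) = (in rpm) 8.072e-05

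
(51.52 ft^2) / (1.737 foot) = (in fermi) 9.04e+15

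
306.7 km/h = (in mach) 0.2502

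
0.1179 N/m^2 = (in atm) 1.164e-06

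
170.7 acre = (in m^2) 6.908e+05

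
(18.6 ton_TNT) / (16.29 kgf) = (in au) 0.003256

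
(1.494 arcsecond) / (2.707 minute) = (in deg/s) 2.555e-06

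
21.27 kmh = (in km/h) 21.27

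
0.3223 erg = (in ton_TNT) 7.703e-18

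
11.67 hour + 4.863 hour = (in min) 992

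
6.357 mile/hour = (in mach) 0.008346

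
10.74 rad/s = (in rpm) 102.6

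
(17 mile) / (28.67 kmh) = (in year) 0.0001089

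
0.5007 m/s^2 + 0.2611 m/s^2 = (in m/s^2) 0.7618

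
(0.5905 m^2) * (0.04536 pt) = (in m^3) 9.449e-06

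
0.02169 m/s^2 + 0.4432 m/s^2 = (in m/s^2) 0.4649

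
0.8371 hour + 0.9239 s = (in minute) 50.24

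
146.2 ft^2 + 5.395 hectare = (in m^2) 5.396e+04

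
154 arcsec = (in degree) 0.04278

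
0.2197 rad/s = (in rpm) 2.098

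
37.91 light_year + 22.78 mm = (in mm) 3.587e+20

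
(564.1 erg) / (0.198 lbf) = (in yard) 7.004e-05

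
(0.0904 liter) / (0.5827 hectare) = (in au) 1.037e-19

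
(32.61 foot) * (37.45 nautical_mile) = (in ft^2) 7.42e+06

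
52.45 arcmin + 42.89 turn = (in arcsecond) 5.559e+07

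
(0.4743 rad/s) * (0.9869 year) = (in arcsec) 3.045e+12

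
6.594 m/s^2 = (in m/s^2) 6.594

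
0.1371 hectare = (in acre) 0.3388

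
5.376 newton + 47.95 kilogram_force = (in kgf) 48.5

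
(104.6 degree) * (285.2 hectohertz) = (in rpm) 4.972e+05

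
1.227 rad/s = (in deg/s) 70.3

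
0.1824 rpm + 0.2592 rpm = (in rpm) 0.4416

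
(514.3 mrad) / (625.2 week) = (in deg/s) 7.793e-08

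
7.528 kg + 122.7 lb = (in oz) 2229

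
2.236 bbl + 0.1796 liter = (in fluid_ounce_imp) 1.252e+04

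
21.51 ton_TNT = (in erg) 9e+17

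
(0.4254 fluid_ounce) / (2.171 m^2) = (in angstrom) 5.795e+04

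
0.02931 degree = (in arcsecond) 105.5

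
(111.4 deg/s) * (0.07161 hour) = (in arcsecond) 1.034e+08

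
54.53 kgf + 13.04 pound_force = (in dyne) 5.928e+07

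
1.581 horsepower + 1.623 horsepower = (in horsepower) 3.204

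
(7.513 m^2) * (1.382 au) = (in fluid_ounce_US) 5.252e+16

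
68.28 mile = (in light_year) 1.161e-11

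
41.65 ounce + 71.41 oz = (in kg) 3.205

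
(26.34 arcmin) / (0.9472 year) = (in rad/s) 2.565e-10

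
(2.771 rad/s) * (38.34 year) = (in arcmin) 1.152e+13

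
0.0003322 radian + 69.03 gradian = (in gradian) 69.05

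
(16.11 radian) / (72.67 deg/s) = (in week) 2.1e-05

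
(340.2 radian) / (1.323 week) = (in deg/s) 0.02436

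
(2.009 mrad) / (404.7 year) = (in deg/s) 9.019e-12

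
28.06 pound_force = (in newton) 124.8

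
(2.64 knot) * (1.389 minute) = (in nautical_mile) 0.06112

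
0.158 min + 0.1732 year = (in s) 5.462e+06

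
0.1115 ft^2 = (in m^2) 0.01036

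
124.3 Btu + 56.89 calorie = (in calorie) 3.14e+04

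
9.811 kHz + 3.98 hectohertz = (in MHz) 0.01021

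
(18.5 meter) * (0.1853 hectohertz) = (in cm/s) 3.428e+04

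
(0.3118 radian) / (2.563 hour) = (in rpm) 0.0003227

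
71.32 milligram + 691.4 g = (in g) 691.5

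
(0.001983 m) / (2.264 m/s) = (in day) 1.014e-08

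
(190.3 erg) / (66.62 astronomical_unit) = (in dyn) 1.909e-13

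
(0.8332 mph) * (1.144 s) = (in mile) 0.0002648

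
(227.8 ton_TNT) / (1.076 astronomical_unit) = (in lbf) 1.331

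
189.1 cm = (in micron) 1.891e+06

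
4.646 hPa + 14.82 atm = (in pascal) 1.502e+06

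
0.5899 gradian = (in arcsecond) 1911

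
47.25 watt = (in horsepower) 0.06336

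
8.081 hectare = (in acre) 19.97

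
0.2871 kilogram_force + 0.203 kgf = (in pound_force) 1.08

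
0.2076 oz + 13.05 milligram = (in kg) 0.005898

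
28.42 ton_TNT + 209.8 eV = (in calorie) 2.842e+10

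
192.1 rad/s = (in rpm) 1834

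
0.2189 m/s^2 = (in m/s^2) 0.2189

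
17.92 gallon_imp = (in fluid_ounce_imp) 2867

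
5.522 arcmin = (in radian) 0.001606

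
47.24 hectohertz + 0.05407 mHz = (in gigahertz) 4.724e-06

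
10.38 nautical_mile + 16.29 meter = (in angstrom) 1.924e+14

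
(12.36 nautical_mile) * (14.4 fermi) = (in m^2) 3.296e-10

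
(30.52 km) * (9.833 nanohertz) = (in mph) 0.0006713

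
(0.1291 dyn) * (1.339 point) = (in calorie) 1.458e-10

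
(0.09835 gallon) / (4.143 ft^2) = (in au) 6.466e-15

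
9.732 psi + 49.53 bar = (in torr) 3.765e+04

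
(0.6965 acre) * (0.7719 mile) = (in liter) 3.501e+09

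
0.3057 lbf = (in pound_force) 0.3057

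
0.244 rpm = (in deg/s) 1.464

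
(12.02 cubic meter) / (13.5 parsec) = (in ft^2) 3.106e-16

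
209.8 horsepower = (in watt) 1.564e+05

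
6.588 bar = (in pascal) 6.588e+05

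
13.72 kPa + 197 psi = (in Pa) 1.372e+06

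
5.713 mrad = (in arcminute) 19.64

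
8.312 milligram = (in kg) 8.312e-06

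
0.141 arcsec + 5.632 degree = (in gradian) 6.258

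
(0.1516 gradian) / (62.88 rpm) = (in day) 4.186e-09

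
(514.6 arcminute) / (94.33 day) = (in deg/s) 1.052e-06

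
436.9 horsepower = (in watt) 3.258e+05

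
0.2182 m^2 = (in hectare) 2.182e-05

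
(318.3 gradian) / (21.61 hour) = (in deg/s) 0.003682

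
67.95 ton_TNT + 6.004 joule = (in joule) 2.843e+11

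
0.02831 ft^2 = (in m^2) 0.00263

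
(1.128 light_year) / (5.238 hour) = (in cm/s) 5.659e+13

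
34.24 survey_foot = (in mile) 0.006485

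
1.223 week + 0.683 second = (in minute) 1.233e+04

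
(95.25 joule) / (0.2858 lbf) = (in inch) 2950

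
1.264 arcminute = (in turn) 5.852e-05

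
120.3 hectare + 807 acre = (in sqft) 4.81e+07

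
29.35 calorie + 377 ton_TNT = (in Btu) 1.495e+09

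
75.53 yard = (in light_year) 7.3e-15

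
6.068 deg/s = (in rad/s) 0.1059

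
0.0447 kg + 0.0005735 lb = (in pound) 0.09912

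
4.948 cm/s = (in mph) 0.1107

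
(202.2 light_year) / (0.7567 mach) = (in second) 7.424e+15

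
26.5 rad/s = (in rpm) 253.1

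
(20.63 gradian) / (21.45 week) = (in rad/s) 2.498e-08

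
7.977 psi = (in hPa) 550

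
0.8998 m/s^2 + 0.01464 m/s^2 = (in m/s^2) 0.9144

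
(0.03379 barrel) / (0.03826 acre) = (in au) 2.319e-16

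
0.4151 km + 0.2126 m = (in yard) 454.2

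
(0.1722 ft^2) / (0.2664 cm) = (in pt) 1.702e+04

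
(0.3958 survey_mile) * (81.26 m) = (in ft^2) 5.572e+05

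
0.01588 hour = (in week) 9.452e-05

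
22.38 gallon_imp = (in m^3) 0.1017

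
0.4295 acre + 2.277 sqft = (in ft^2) 1.871e+04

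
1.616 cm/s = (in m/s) 0.01616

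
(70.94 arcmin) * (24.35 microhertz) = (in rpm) 4.798e-06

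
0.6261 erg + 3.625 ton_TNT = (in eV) 9.466e+28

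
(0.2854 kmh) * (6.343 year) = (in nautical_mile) 8563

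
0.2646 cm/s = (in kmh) 0.009526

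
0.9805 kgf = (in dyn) 9.615e+05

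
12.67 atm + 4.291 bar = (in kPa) 1713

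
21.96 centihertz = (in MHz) 2.196e-07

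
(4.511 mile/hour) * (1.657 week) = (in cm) 2.021e+08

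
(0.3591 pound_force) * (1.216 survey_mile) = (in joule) 3126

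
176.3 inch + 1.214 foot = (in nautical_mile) 0.002618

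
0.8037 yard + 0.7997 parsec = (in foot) 8.096e+16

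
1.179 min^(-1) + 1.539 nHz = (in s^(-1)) 0.01965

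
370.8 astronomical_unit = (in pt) 1.572e+17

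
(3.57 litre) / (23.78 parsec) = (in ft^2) 5.237e-20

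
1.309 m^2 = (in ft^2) 14.09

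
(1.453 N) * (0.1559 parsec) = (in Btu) 6.625e+12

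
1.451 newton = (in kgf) 0.148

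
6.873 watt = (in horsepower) 0.009217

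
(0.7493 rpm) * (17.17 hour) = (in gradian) 3.088e+05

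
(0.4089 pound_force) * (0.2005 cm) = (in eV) 2.276e+16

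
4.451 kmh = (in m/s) 1.236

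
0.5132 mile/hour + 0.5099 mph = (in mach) 0.001343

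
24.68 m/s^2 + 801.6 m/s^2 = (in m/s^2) 826.3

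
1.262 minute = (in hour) 0.02103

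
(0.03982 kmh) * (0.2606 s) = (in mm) 2.883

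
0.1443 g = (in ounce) 0.00509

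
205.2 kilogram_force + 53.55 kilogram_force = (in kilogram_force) 258.8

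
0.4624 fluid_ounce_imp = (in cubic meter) 1.314e-05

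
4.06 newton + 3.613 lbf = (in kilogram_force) 2.053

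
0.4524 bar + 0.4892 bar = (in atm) 0.9293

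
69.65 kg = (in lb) 153.6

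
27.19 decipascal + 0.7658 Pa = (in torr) 0.02614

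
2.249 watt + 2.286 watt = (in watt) 4.535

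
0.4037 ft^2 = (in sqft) 0.4037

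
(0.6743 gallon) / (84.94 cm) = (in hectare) 3.005e-07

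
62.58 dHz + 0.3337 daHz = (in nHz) 9.595e+09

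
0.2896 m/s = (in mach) 0.0008505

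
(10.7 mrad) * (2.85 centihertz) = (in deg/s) 0.01747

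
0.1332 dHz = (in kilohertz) 1.332e-05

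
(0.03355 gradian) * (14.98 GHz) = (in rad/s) 7.894e+06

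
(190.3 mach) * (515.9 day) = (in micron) 2.888e+18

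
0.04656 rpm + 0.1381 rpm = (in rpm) 0.1847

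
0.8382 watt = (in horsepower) 0.001124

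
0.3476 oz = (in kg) 0.009854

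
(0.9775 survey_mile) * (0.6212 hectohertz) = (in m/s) 9.772e+04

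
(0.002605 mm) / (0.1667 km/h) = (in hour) 1.563e-08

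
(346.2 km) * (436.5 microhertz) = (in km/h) 544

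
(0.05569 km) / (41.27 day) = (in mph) 3.494e-05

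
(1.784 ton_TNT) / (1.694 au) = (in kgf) 0.003003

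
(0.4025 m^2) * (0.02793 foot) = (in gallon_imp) 0.7537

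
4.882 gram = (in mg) 4882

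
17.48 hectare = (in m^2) 1.748e+05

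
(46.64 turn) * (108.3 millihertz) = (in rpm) 303.1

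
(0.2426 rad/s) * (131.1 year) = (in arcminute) 3.448e+12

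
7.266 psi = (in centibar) 50.1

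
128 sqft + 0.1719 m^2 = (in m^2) 12.06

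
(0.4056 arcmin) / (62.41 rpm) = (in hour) 5.015e-09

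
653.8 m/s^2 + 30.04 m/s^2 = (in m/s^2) 683.8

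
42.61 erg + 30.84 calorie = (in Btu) 0.1223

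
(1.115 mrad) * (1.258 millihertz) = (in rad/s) 1.403e-06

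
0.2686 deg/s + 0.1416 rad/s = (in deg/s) 8.382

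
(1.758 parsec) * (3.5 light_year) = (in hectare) 1.796e+29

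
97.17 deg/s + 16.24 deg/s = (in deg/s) 113.4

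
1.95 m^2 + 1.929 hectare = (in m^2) 1.929e+04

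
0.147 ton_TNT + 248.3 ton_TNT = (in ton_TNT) 248.4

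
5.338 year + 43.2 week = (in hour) 5.402e+04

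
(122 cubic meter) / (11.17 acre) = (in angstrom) 2.699e+07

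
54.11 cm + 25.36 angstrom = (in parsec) 1.754e-17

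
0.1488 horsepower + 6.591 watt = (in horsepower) 0.1576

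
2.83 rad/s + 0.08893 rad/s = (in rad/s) 2.919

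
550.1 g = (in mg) 5.501e+05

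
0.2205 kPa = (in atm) 0.002176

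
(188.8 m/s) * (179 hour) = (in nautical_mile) 6.569e+04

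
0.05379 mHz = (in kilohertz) 5.379e-08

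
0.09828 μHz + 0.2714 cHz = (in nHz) 2.714e+06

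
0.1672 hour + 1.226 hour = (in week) 0.008293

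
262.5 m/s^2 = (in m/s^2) 262.5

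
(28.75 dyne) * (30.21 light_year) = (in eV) 5.129e+32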